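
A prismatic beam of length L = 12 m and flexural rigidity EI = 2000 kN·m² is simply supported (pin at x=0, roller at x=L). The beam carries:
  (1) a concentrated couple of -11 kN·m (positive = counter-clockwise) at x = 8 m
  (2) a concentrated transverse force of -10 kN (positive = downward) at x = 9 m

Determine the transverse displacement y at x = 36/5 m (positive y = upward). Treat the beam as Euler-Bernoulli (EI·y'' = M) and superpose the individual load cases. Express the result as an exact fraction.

Load 1 — applied couple M₀=-11 kN·m at a=8 m (b=L-a=4):
  y_1 = (M₀x³/(6L)+C₁x)/EI  [x≤a] with C₁=M₀(3b²-L²)/(6L)=44/3 = ((-11)·(36/5)³/(6·12)+(44/3)·(36/5))/2000 = 759/31250 m
Load 2 — point force P=-10 kN at a=9 m (b=L-a=3):
  y_2 = -Pbx(L²-b²-x²)/(6LEI)  [x≤a] = -(-10)·3·(36/5)·(12²-3²-(36/5)²)/(6·12·2000) = 6237/50000 m
Superposition: y = Σ y_i = 37257/250000 m ≈ 0.149028 m

y(36/5) = 37257/250000 m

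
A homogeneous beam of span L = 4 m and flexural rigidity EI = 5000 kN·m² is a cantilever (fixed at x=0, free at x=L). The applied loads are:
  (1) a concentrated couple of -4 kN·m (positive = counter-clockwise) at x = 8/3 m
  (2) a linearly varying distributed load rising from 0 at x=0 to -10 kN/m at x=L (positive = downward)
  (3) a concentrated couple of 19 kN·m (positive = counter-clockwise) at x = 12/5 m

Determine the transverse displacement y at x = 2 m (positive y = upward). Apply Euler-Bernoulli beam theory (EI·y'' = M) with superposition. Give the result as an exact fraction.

y(2) = 83/3750 m

Load 1 — applied couple M₀=-4 kN·m at a=8/3 m (b=L-a=4/3):
  y_1 = M₀x²/(2EI)  [x≤a] = (-4)·2²/(2·5000) = -1/625 m
Load 2 — triangular load w₀=-10 kN/m (0→w₀ over full span):
  y_2 = (w₀Lx³/12-w₀L²x²/6-w₀x⁵/(120L))/EI = ((-10)·4·2³/12-(-10)·4²·2²/6-(-10)·2⁵/(120·4))/5000 = 121/7500 m
Load 3 — applied couple M₀=19 kN·m at a=12/5 m (b=L-a=8/5):
  y_3 = M₀x²/(2EI)  [x≤a] = 19·2²/(2·5000) = 19/2500 m
Superposition: y = Σ y_i = 83/3750 m ≈ 0.022133 m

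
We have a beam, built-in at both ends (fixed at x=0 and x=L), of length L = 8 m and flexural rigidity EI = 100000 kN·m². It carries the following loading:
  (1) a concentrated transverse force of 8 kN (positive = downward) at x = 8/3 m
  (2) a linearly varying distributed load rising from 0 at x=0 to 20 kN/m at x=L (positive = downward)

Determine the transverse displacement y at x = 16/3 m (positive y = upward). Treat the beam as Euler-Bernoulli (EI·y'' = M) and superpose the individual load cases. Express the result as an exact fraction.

Load 1 — point force P=8 kN at a=8/3 m (b=L-a=16/3):
  y_1 = -Pa²(L-x)²(3bL-(3b+a)(L-x))/(6L³EI)  [x>a] = -8·(8/3)²·(8-(16/3))²·(3·(16/3)·8-(3·(16/3)+(8/3))·(8-(16/3)))/(6·8³·100000) = -704/6834375 m
Load 2 — triangular load w₀=20 kN/m (0→w₀ over full span):
  y_2 = -w₀x²(L-x)²(x+2L)/(120LEI) = -20·(16/3)²·(8-(16/3))²·((16/3)+2·8)/(120·8·100000) = -2048/2278125 m
Superposition: y = Σ y_i = -6848/6834375 m ≈ -0.001002 m

y(16/3) = -6848/6834375 m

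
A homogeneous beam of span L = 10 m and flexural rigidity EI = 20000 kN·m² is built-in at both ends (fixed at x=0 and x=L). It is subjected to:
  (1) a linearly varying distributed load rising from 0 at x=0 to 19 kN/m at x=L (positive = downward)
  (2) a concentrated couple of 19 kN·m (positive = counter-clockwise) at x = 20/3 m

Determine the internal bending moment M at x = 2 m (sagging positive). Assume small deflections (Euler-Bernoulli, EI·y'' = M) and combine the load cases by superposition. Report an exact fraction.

M(2) = -152/15 kN·m

Load 1 — triangular load w₀=19 kN/m (0→w₀ over full span):
  M_1 = 3w₀Lx/20 - w₀L²/30 - w₀x³/(6L) = 3·19·10·2/20 - 19·10²/30 - 19·2³/(6·10) = -133/15 kN·m
Load 2 — applied couple M₀=19 kN·m at a=20/3 m (b=L-a=10/3):
  M_2 = R_Ax - M_A  [x≤a] with R_A=38/15, M_A=19/3 = (38/15)·2 - (19/3) = -19/15 kN·m
Superposition: M = Σ M_i = -152/15 kN·m ≈ -10.133333 kN·m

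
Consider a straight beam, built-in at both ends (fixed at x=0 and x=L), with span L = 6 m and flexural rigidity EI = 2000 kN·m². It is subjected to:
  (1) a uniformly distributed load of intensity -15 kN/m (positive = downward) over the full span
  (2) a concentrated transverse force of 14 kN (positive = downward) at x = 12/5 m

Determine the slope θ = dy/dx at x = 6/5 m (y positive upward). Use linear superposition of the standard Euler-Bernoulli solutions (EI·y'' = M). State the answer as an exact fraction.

Load 1 — uniform load w=-15 kN/m over full span:
  θ_1 = -wx(L-x)(L-2x)/(12EI) = -(-15)·(6/5)·(6-(6/5))·(6-2·(6/5))/(12·2000) = 81/6250 rad
Load 2 — point force P=14 kN at a=12/5 m (b=L-a=18/5):
  θ_2 = -Pb²x(2aL-(3a+b)x)/(2L³EI)  [x≤a] = -14·(18/5)²·(6/5)·(2·(12/5)·6-(3·(12/5)+(18/5))·(6/5))/(2·6³·2000) = -6237/1562500 rad
Superposition: θ = Σ θ_i = 14013/1562500 rad ≈ 0.008968 rad

θ(6/5) = 14013/1562500 rad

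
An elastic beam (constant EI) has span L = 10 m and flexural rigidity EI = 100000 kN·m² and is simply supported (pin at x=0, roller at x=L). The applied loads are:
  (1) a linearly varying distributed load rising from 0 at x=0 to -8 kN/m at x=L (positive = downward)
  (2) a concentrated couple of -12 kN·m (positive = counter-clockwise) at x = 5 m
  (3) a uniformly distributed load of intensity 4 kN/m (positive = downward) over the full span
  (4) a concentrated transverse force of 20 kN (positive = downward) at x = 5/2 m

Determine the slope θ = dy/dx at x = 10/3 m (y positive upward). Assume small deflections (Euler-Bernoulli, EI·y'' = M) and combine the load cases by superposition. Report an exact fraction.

θ(10/3) = -11393/38880000 rad

Load 1 — triangular load w₀=-8 kN/m (0→w₀ over full span):
  θ_1 = -w₀(7L⁴-30L²x²+15x⁴)/(360LEI) = -(-8)·(7·10⁴-30·10²·(10/3)²+15·(10/3)⁴)/(360·10·100000) = 26/30375 rad
Load 2 — applied couple M₀=-12 kN·m at a=5 m (b=L-a=5):
  θ_2 = (M₀x²/(2L)+C₁)/EI  [x≤a] with C₁=M₀(3b²-L²)/(6L)=5 = ((-12)·(10/3)²/(2·10)+5)/100000 = -1/60000 rad
Load 3 — uniform load w=4 kN/m over full span:
  θ_3 = -w(L³-6Lx²+4x³)/(24EI) = -4·(10³-6·10·(10/3)²+4·(10/3)³)/(24·100000) = -13/16200 rad
Load 4 — point force P=20 kN at a=5/2 m (b=L-a=15/2):
  θ_4 = -Pa(2L²-6Lx+3x²+a²)/(6LEI)  [x>a] = -20·(5/2)·(2·10²-6·10·(10/3)+3·(10/3)²+(5/2)²)/(6·10·100000) = -19/57600 rad
Superposition: θ = Σ θ_i = -11393/38880000 rad ≈ -0.000293 rad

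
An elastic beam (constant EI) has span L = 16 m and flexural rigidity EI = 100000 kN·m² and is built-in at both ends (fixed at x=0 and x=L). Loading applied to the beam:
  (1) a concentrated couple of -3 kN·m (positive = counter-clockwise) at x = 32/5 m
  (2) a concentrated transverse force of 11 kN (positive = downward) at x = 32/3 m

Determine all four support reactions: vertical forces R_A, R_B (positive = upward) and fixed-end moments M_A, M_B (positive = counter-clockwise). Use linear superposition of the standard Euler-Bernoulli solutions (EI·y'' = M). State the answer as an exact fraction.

Load 1 — applied couple M₀=-3 kN·m at a=32/5 m (b=L-a=48/5):
  R_A = 6M₀ab/L³ = 6·(-3)·(32/5)·(48/5)/16³ = -27/100 kN
  M_A = M₀b(2a-b)/L² = (-3)·(48/5)·(2·(32/5)-(48/5))/16² = -9/25 kN·m
  R_B = -6M₀ab/L³ = -6·(-3)·(32/5)·(48/5)/16³ = 27/100 kN
  M_B = M₀a(2b-a)/L² = (-3)·(32/5)·(2·(48/5)-(32/5))/16² = -24/25 kN·m
Load 2 — point force P=11 kN at a=32/3 m (b=L-a=16/3):
  R_A = Pb²(3a+b)/L³ = 11·(16/3)²·(3·(32/3)+(16/3))/16³ = 77/27 kN
  M_A = Pab²/L² = 11·(32/3)·(16/3)²/16² = 352/27 kN·m
  R_B = Pa²(a+3b)/L³ = 11·(32/3)²·((32/3)+3·(16/3))/16³ = 220/27 kN
  M_B = -Pa²b/L² = -11·(32/3)²·(16/3)/16² = -704/27 kN·m
Superposition: R_A = 6971/2700 kN, M_A = 8557/675 kN·m, R_B = 22729/2700 kN, M_B = -18248/675 kN·m

R_A = 6971/2700 kN, M_A = 8557/675 kN·m, R_B = 22729/2700 kN, M_B = -18248/675 kN·m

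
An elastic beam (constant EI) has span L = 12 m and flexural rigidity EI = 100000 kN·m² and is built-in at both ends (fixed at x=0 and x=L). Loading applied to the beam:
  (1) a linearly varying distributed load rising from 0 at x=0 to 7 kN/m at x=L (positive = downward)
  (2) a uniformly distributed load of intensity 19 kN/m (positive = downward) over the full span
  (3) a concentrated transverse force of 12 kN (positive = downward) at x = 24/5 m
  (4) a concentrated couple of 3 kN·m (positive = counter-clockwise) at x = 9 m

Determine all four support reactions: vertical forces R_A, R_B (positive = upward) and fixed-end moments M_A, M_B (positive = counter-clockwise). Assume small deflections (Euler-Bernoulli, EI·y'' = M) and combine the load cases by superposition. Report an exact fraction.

Load 1 — triangular load w₀=7 kN/m (0→w₀ over full span):
  R_A = 3w₀L/20 = 3·7·12/20 = 63/5 kN
  M_A = w₀L²/30 = 7·12²/30 = 168/5 kN·m
  R_B = 7w₀L/20 = 7·7·12/20 = 147/5 kN
  M_B = -w₀L²/20 = -7·12²/20 = -252/5 kN·m
Load 2 — uniform load w=19 kN/m over full span:
  R_A = wL/2 = 19·12/2 = 114 kN
  M_A = wL²/12 = 19·12²/12 = 228 kN·m
  R_B = wL/2 = 19·12/2 = 114 kN
  M_B = -wL²/12 = -19·12²/12 = -228 kN·m
Load 3 — point force P=12 kN at a=24/5 m (b=L-a=36/5):
  R_A = Pb²(3a+b)/L³ = 12·(36/5)²·(3·(24/5)+(36/5))/12³ = 972/125 kN
  M_A = Pab²/L² = 12·(24/5)·(36/5)²/12² = 2592/125 kN·m
  R_B = Pa²(a+3b)/L³ = 12·(24/5)²·((24/5)+3·(36/5))/12³ = 528/125 kN
  M_B = -Pa²b/L² = -12·(24/5)²·(36/5)/12² = -1728/125 kN·m
Load 4 — applied couple M₀=3 kN·m at a=9 m (b=L-a=3):
  R_A = 6M₀ab/L³ = 6·3·9·3/12³ = 9/32 kN
  M_A = M₀b(2a-b)/L² = 3·3·(2·9-3)/12² = 15/16 kN·m
  R_B = -6M₀ab/L³ = -6·3·9·3/12³ = -9/32 kN
  M_B = M₀a(2b-a)/L² = 3·9·(2·3-9)/12² = -9/16 kN·m
Superposition: R_A = 538629/4000 kN, M_A = 566547/2000 kN·m, R_B = 589371/4000 kN, M_B = -585573/2000 kN·m

R_A = 538629/4000 kN, M_A = 566547/2000 kN·m, R_B = 589371/4000 kN, M_B = -585573/2000 kN·m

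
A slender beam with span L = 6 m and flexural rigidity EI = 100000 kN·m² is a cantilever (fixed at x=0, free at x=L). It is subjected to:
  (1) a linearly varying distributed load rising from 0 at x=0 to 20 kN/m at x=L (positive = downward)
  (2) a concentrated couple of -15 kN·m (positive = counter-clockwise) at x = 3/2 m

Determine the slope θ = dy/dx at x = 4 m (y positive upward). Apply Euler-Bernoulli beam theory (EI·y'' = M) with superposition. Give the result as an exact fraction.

Load 1 — triangular load w₀=20 kN/m (0→w₀ over full span):
  θ_1 = (w₀Lx²/4-w₀L²x/3-w₀x⁴/(24L))/EI = (20·6·4²/4-20·6²·4/3-20·4⁴/(24·6))/100000 = -29/5625 rad
Load 2 — applied couple M₀=-15 kN·m at a=3/2 m (b=L-a=9/2):
  θ_2 = M₀a/EI  [x>a] = (-15)·(3/2)/100000 = -9/40000 rad
Superposition: θ = Σ θ_i = -1937/360000 rad ≈ -0.005381 rad

θ(4) = -1937/360000 rad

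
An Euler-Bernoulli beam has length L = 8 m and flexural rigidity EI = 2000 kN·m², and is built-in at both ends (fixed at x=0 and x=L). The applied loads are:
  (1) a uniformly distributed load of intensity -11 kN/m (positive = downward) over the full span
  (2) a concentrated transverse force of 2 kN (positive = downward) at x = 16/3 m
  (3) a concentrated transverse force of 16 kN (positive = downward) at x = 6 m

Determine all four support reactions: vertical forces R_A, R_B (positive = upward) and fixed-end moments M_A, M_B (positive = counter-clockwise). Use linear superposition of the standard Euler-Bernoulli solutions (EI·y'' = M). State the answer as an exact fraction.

R_A = -2213/54 kN, M_A = -1390/27 kN·m, R_B = -1567/54 kN, M_B = 1034/27 kN·m

Load 1 — uniform load w=-11 kN/m over full span:
  R_A = wL/2 = (-11)·8/2 = -44 kN
  M_A = wL²/12 = (-11)·8²/12 = -176/3 kN·m
  R_B = wL/2 = (-11)·8/2 = -44 kN
  M_B = -wL²/12 = -(-11)·8²/12 = 176/3 kN·m
Load 2 — point force P=2 kN at a=16/3 m (b=L-a=8/3):
  R_A = Pb²(3a+b)/L³ = 2·(8/3)²·(3·(16/3)+(8/3))/8³ = 14/27 kN
  M_A = Pab²/L² = 2·(16/3)·(8/3)²/8² = 32/27 kN·m
  R_B = Pa²(a+3b)/L³ = 2·(16/3)²·((16/3)+3·(8/3))/8³ = 40/27 kN
  M_B = -Pa²b/L² = -2·(16/3)²·(8/3)/8² = -64/27 kN·m
Load 3 — point force P=16 kN at a=6 m (b=L-a=2):
  R_A = Pb²(3a+b)/L³ = 16·2²·(3·6+2)/8³ = 5/2 kN
  M_A = Pab²/L² = 16·6·2²/8² = 6 kN·m
  R_B = Pa²(a+3b)/L³ = 16·6²·(6+3·2)/8³ = 27/2 kN
  M_B = -Pa²b/L² = -16·6²·2/8² = -18 kN·m
Superposition: R_A = -2213/54 kN, M_A = -1390/27 kN·m, R_B = -1567/54 kN, M_B = 1034/27 kN·m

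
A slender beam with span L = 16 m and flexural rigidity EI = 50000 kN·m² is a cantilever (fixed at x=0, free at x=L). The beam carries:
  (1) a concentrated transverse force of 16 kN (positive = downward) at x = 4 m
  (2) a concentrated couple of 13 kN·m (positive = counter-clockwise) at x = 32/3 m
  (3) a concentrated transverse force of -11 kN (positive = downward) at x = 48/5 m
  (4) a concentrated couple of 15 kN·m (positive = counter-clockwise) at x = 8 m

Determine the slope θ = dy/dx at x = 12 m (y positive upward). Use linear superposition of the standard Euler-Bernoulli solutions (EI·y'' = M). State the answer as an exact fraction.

Load 1 — point force P=16 kN at a=4 m (b=L-a=12):
  θ_1 = -Pa²/(2EI)  [x>a] = -16·4²/(2·50000) = -8/3125 rad
Load 2 — applied couple M₀=13 kN·m at a=32/3 m (b=L-a=16/3):
  θ_2 = M₀a/EI  [x>a] = 13·(32/3)/50000 = 26/9375 rad
Load 3 — point force P=-11 kN at a=48/5 m (b=L-a=32/5):
  θ_3 = -Pa²/(2EI)  [x>a] = -(-11)·(48/5)²/(2·50000) = 792/78125 rad
Load 4 — applied couple M₀=15 kN·m at a=8 m (b=L-a=8):
  θ_4 = M₀a/EI  [x>a] = 15·8/50000 = 3/1250 rad
Superposition: θ = Σ θ_i = 5977/468750 rad ≈ 0.012751 rad

θ(12) = 5977/468750 rad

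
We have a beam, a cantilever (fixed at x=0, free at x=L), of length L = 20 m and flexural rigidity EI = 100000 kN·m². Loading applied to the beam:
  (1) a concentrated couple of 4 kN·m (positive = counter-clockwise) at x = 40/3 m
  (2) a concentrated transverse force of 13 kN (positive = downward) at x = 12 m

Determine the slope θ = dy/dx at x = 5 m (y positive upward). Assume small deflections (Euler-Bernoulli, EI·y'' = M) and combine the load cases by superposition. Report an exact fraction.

θ(5) = -239/40000 rad

Load 1 — applied couple M₀=4 kN·m at a=40/3 m (b=L-a=20/3):
  θ_1 = M₀x/EI  [x≤a] = 4·5/100000 = 1/5000 rad
Load 2 — point force P=13 kN at a=12 m (b=L-a=8):
  θ_2 = -Px(2a-x)/(2EI)  [x≤a] = -13·5·(2·12-5)/(2·100000) = -247/40000 rad
Superposition: θ = Σ θ_i = -239/40000 rad ≈ -0.005975 rad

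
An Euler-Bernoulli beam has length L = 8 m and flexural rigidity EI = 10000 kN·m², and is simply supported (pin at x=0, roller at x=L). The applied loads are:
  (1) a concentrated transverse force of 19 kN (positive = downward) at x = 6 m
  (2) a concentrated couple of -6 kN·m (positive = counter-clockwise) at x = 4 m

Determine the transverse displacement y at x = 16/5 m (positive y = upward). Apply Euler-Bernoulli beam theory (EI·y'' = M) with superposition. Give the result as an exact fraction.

Load 1 — point force P=19 kN at a=6 m (b=L-a=2):
  y_1 = -Pbx(L²-b²-x²)/(6LEI)  [x≤a] = -19·2·(16/5)·(8²-2²-(16/5)²)/(6·8·10000) = -5909/468750 m
Load 2 — applied couple M₀=-6 kN·m at a=4 m (b=L-a=4):
  y_2 = (M₀x³/(6L)+C₁x)/EI  [x≤a] with C₁=M₀(3b²-L²)/(6L)=2 = ((-6)·(16/5)³/(6·8)+2·(16/5))/10000 = 18/78125 m
Superposition: y = Σ y_i = -5801/468750 m ≈ -0.012375 m

y(16/5) = -5801/468750 m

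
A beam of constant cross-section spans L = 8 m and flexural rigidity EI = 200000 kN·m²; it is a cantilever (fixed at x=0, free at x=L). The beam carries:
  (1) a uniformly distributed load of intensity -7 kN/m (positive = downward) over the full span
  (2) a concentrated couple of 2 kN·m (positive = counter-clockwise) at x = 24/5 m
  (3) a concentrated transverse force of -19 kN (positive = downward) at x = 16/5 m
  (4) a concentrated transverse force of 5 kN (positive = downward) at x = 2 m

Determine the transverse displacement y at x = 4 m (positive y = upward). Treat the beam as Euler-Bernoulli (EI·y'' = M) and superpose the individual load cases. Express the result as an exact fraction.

Load 1 — uniform load w=-7 kN/m over full span:
  y_1 = -wx²(x²-4Lx+6L²)/(24EI) = -(-7)·4²·(4²-4·8·4+6·8²)/(24·200000) = 119/18750 m
Load 2 — applied couple M₀=2 kN·m at a=24/5 m (b=L-a=16/5):
  y_2 = M₀x²/(2EI)  [x≤a] = 2·4²/(2·200000) = 1/12500 m
Load 3 — point force P=-19 kN at a=16/5 m (b=L-a=24/5):
  y_3 = -Pa²(3x-a)/(6EI)  [x>a] = -(-19)·(16/5)²·(3·4-(16/5))/(6·200000) = 1672/1171875 m
Load 4 — point force P=5 kN at a=2 m (b=L-a=6):
  y_4 = -Pa²(3x-a)/(6EI)  [x>a] = -5·2²·(3·4-2)/(6·200000) = -1/6000 m
Superposition: y = Σ y_i = 144127/18750000 m ≈ 0.007687 m

y(4) = 144127/18750000 m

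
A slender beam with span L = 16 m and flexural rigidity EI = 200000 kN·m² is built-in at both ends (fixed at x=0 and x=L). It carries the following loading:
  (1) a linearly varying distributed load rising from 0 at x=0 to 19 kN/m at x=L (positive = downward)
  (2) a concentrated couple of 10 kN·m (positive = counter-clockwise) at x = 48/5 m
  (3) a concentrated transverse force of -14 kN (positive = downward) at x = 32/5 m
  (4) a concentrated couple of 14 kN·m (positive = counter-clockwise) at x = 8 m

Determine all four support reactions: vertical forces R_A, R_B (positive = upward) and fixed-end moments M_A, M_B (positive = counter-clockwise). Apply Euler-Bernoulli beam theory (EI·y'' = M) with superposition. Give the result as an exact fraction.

Load 1 — triangular load w₀=19 kN/m (0→w₀ over full span):
  R_A = 3w₀L/20 = 3·19·16/20 = 228/5 kN
  M_A = w₀L²/30 = 19·16²/30 = 2432/15 kN·m
  R_B = 7w₀L/20 = 7·19·16/20 = 532/5 kN
  M_B = -w₀L²/20 = -19·16²/20 = -1216/5 kN·m
Load 2 — applied couple M₀=10 kN·m at a=48/5 m (b=L-a=32/5):
  R_A = 6M₀ab/L³ = 6·10·(48/5)·(32/5)/16³ = 9/10 kN
  M_A = M₀b(2a-b)/L² = 10·(32/5)·(2·(48/5)-(32/5))/16² = 16/5 kN·m
  R_B = -6M₀ab/L³ = -6·10·(48/5)·(32/5)/16³ = -9/10 kN
  M_B = M₀a(2b-a)/L² = 10·(48/5)·(2·(32/5)-(48/5))/16² = 6/5 kN·m
Load 3 — point force P=-14 kN at a=32/5 m (b=L-a=48/5):
  R_A = Pb²(3a+b)/L³ = (-14)·(48/5)²·(3·(32/5)+(48/5))/16³ = -1134/125 kN
  M_A = Pab²/L² = (-14)·(32/5)·(48/5)²/16² = -4032/125 kN·m
  R_B = Pa²(a+3b)/L³ = (-14)·(32/5)²·((32/5)+3·(48/5))/16³ = -616/125 kN
  M_B = -Pa²b/L² = -(-14)·(32/5)²·(48/5)/16² = 2688/125 kN·m
Load 4 — applied couple M₀=14 kN·m at a=8 m (b=L-a=8):
  R_A = 6M₀ab/L³ = 6·14·8·8/16³ = 21/16 kN
  M_A = M₀b(2a-b)/L² = 14·8·(2·8-8)/16² = 7/2 kN·m
  R_B = -6M₀ab/L³ = -6·14·8·8/16³ = -21/16 kN
  M_B = M₀a(2b-a)/L² = 14·8·(2·8-8)/16² = 7/2 kN·m
Superposition: R_A = 77481/2000 kN, M_A = 102433/750 kN·m, R_B = 198519/2000 kN, M_B = -54249/250 kN·m

R_A = 77481/2000 kN, M_A = 102433/750 kN·m, R_B = 198519/2000 kN, M_B = -54249/250 kN·m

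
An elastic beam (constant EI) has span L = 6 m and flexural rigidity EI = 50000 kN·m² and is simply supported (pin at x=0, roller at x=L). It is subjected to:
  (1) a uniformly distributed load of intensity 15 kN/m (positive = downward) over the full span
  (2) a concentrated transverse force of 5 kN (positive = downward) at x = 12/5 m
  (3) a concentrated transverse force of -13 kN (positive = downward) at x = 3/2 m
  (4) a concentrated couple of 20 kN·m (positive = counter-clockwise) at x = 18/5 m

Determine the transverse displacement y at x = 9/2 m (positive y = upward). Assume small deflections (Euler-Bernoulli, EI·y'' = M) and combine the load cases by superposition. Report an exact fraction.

Load 1 — uniform load w=15 kN/m over full span:
  y_1 = -wx(L³-2Lx²+x³)/(24EI) = -15·(9/2)·(6³-2·6·(9/2)²+(9/2)³)/(24·50000) = -4617/1280000 m
Load 2 — point force P=5 kN at a=12/5 m (b=L-a=18/5):
  y_2 = -Pa(L-x)(2Lx-a²-x²)/(6LEI)  [x>a] = -5·(12/5)·(6-(9/2))·(2·6·(9/2)-(12/5)²-(9/2)²)/(6·6·50000) = -2799/10000000 m
Load 3 — point force P=-13 kN at a=3/2 m (b=L-a=9/2):
  y_3 = -Pa(L-x)(2Lx-a²-x²)/(6LEI)  [x>a] = -(-13)·(3/2)·(6-(9/2))·(2·6·(9/2)-(3/2)²-(9/2)²)/(6·6·50000) = 819/1600000 m
Load 4 — applied couple M₀=20 kN·m at a=18/5 m (b=L-a=12/5):
  y_4 = (M₀x³/(6L)-M₀(x-a)²/2+C₁x)/EI  [x>a] with C₁=M₀(3b²-L²)/(6L)=-52/5 = (20·(9/2)³/(6·6)-20·((9/2)-(18/5))²/2+(-52/5)·(9/2))/50000 = -171/2000000 m
Superposition: y = Σ y_i = -553689/160000000 m ≈ -0.003461 m

y(9/2) = -553689/160000000 m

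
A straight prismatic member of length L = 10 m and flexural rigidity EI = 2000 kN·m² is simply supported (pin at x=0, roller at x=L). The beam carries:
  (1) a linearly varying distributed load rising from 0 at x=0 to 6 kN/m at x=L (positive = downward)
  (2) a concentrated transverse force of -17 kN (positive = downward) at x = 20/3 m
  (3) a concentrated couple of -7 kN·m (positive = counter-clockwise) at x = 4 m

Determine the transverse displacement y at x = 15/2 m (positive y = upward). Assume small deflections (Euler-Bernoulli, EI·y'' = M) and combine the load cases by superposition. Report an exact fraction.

y(15/2) = -1473071/41472000 m

Load 1 — triangular load w₀=6 kN/m (0→w₀ over full span):
  y_1 = -w₀x(7L⁴-10L²x²+3x⁴)/(360LEI) = -6·(15/2)·(7·10⁴-10·10²·(15/2)²+3·(15/2)⁴)/(360·10·2000) = -595/4096 m
Load 2 — point force P=-17 kN at a=20/3 m (b=L-a=10/3):
  y_2 = -Pa(L-x)(2Lx-a²-x²)/(6LEI)  [x>a] = -(-17)·(20/3)·(10-(15/2))·(2·10·(15/2)-(20/3)²-(15/2)²)/(6·10·2000) = 1207/10368 m
Load 3 — applied couple M₀=-7 kN·m at a=4 m (b=L-a=6):
  y_3 = (M₀x³/(6L)-M₀(x-a)²/2+C₁x)/EI  [x>a] with C₁=M₀(3b²-L²)/(6L)=-14/15 = ((-7)·(15/2)³/(6·10)-(-7)·((15/2)-4)²/2+(-14/15)·(15/2))/2000 = -427/64000 m
Superposition: y = Σ y_i = -1473071/41472000 m ≈ -0.035520 m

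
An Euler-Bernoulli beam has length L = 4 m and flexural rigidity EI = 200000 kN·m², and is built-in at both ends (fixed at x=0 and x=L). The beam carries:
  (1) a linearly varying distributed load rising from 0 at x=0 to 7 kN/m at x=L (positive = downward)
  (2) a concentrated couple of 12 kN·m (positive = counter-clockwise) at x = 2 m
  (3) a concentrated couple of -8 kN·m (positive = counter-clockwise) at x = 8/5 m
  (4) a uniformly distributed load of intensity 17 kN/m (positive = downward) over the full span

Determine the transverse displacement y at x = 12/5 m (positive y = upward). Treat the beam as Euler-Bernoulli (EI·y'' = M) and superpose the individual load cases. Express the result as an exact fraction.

Load 1 — triangular load w₀=7 kN/m (0→w₀ over full span):
  y_1 = -w₀x²(L-x)²(x+2L)/(120LEI) = -7·(12/5)²·(4-(12/5))²·((12/5)+2·4)/(120·4·200000) = -546/48828125 m
Load 2 — applied couple M₀=12 kN·m at a=2 m (b=L-a=2):
  y_2 = (R_Ax³/6 - M_Ax²/2 - M₀(x-a)²/2)/EI  [x>a] with R_A=9/2, M_A=3 = ((9/2)·(12/5)³/6 - 3·(12/5)²/2 - 12·((12/5)-2)²/2)/200000 = 3/781250 m
Load 3 — applied couple M₀=-8 kN·m at a=8/5 m (b=L-a=12/5):
  y_3 = (R_Ax³/6 - M_Ax²/2 - M₀(x-a)²/2)/EI  [x>a] with R_A=-72/25, M_A=-24/25 = ((-72/25)·(12/5)³/6 - (-24/25)·(12/5)²/2 - (-8)·((12/5)-(8/5))²/2)/200000 = -64/9765625 m
Load 4 — uniform load w=17 kN/m over full span:
  y_4 = -wx²(L-x)²/(24EI) = -17·(12/5)²·(4-(12/5))²/(24·200000) = -102/1953125 m
Superposition: y = Σ y_i = -6457/97656250 m ≈ -0.000066 m

y(12/5) = -6457/97656250 m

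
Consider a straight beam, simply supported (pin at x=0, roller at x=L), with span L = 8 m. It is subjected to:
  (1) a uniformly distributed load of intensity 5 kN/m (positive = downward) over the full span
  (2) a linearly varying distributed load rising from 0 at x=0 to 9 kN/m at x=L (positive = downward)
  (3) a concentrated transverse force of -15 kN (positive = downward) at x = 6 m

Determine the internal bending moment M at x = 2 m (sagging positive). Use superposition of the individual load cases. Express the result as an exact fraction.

Load 1 — uniform load w=5 kN/m over full span:
  M_1 = wx(L-x)/2 = 5·2·(8-2)/2 = 30 kN·m
Load 2 — triangular load w₀=9 kN/m (0→w₀ over full span):
  M_2 = w₀Lx/6 - w₀x³/(6L) = 9·8·2/6 - 9·2³/(6·8) = 45/2 kN·m
Load 3 — point force P=-15 kN at a=6 m (b=L-a=2):
  M_3 = Pbx/L  [x≤a] = (-15)·2·2/8 = -15/2 kN·m
Superposition: M = Σ M_i = 45 kN·m ≈ 45.000000 kN·m

M(2) = 45 kN·m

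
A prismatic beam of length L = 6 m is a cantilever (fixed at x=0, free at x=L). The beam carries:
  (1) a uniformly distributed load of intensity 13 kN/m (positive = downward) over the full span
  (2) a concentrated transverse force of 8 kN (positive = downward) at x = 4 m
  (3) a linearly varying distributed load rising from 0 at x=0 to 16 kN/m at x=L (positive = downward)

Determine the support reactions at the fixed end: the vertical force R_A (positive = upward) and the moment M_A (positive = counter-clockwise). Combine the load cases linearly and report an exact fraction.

R_A = 134 kN, M_A = 458 kN·m

Load 1 — uniform load w=13 kN/m over full span:
  R_A = wL = 13·6 = 78 kN
  M_A = wL²/2 = 13·6²/2 = 234 kN·m
Load 2 — point force P=8 kN at a=4 m (b=L-a=2):
  R_A = P = 8 kN
  M_A = Pa = 8·4 = 32 kN·m
Load 3 — triangular load w₀=16 kN/m (0→w₀ over full span):
  R_A = w₀L/2 = 16·6/2 = 48 kN
  M_A = w₀L²/3 = 16·6²/3 = 192 kN·m
Superposition: R_A = 134 kN, M_A = 458 kN·m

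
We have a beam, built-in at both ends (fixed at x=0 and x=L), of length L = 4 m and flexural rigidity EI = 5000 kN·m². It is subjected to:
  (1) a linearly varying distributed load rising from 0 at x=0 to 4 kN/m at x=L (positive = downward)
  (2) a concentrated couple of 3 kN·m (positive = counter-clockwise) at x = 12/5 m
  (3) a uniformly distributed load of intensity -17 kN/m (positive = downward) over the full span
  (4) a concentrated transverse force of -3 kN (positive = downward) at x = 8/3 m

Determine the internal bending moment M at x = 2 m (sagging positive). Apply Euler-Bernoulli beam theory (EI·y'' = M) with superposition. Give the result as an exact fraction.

M(2) = -142/15 kN·m

Load 1 — triangular load w₀=4 kN/m (0→w₀ over full span):
  M_1 = 3w₀Lx/20 - w₀L²/30 - w₀x³/(6L) = 3·4·4·2/20 - 4·4²/30 - 4·2³/(6·4) = 4/3 kN·m
Load 2 — applied couple M₀=3 kN·m at a=12/5 m (b=L-a=8/5):
  M_2 = R_Ax - M_A  [x≤a] with R_A=27/25, M_A=24/25 = (27/25)·2 - (24/25) = 6/5 kN·m
Load 3 — uniform load w=-17 kN/m over full span:
  M_3 = wLx/2 - wL²/12 - wx²/2 = (-17)·4·2/2 - (-17)·4²/12 - (-17)·2²/2 = -34/3 kN·m
Load 4 — point force P=-3 kN at a=8/3 m (b=L-a=4/3):
  M_4 = Pb²(3a+b)x/L³ - Pab²/L²  [x≤a] = (-3)·(4/3)²·(3·(8/3)+(4/3))·2/4³ - (-3)·(8/3)·(4/3)²/4² = -2/3 kN·m
Superposition: M = Σ M_i = -142/15 kN·m ≈ -9.466667 kN·m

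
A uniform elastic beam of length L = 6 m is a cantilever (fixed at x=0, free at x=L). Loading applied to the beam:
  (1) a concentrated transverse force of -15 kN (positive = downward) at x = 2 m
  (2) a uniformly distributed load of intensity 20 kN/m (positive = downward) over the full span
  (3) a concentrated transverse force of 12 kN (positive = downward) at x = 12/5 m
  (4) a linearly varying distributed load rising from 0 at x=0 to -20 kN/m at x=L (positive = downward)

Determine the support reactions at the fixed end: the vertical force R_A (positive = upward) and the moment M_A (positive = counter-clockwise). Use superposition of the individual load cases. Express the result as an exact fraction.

R_A = 57 kN, M_A = 594/5 kN·m

Load 1 — point force P=-15 kN at a=2 m (b=L-a=4):
  R_A = P = (-15) = -15 kN
  M_A = Pa = (-15)·2 = -30 kN·m
Load 2 — uniform load w=20 kN/m over full span:
  R_A = wL = 20·6 = 120 kN
  M_A = wL²/2 = 20·6²/2 = 360 kN·m
Load 3 — point force P=12 kN at a=12/5 m (b=L-a=18/5):
  R_A = P = 12 kN
  M_A = Pa = 12·(12/5) = 144/5 kN·m
Load 4 — triangular load w₀=-20 kN/m (0→w₀ over full span):
  R_A = w₀L/2 = (-20)·6/2 = -60 kN
  M_A = w₀L²/3 = (-20)·6²/3 = -240 kN·m
Superposition: R_A = 57 kN, M_A = 594/5 kN·m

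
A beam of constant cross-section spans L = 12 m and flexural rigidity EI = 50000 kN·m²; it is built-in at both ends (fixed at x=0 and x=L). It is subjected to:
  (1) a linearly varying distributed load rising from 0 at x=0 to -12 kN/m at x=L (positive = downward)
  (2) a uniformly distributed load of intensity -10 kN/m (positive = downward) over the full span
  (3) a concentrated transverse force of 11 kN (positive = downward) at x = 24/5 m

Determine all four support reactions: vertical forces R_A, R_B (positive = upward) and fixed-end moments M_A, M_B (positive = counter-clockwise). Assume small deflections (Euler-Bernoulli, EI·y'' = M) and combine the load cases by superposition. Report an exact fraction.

R_A = -9309/125 kN, M_A = -19824/125 kN·m, R_B = -13316/125 kN, M_B = 24216/125 kN·m

Load 1 — triangular load w₀=-12 kN/m (0→w₀ over full span):
  R_A = 3w₀L/20 = 3·(-12)·12/20 = -108/5 kN
  M_A = w₀L²/30 = (-12)·12²/30 = -288/5 kN·m
  R_B = 7w₀L/20 = 7·(-12)·12/20 = -252/5 kN
  M_B = -w₀L²/20 = -(-12)·12²/20 = 432/5 kN·m
Load 2 — uniform load w=-10 kN/m over full span:
  R_A = wL/2 = (-10)·12/2 = -60 kN
  M_A = wL²/12 = (-10)·12²/12 = -120 kN·m
  R_B = wL/2 = (-10)·12/2 = -60 kN
  M_B = -wL²/12 = -(-10)·12²/12 = 120 kN·m
Load 3 — point force P=11 kN at a=24/5 m (b=L-a=36/5):
  R_A = Pb²(3a+b)/L³ = 11·(36/5)²·(3·(24/5)+(36/5))/12³ = 891/125 kN
  M_A = Pab²/L² = 11·(24/5)·(36/5)²/12² = 2376/125 kN·m
  R_B = Pa²(a+3b)/L³ = 11·(24/5)²·((24/5)+3·(36/5))/12³ = 484/125 kN
  M_B = -Pa²b/L² = -11·(24/5)²·(36/5)/12² = -1584/125 kN·m
Superposition: R_A = -9309/125 kN, M_A = -19824/125 kN·m, R_B = -13316/125 kN, M_B = 24216/125 kN·m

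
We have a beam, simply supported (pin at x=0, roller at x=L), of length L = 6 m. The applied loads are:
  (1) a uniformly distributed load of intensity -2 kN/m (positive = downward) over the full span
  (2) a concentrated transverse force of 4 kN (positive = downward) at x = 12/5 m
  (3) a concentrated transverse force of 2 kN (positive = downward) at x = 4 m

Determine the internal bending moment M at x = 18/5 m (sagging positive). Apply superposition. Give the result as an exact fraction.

M(18/5) = -12/5 kN·m

Load 1 — uniform load w=-2 kN/m over full span:
  M_1 = wx(L-x)/2 = (-2)·(18/5)·(6-(18/5))/2 = -216/25 kN·m
Load 2 — point force P=4 kN at a=12/5 m (b=L-a=18/5):
  M_2 = Pa(L-x)/L  [x>a] = 4·(12/5)·(6-(18/5))/6 = 96/25 kN·m
Load 3 — point force P=2 kN at a=4 m (b=L-a=2):
  M_3 = Pbx/L  [x≤a] = 2·2·(18/5)/6 = 12/5 kN·m
Superposition: M = Σ M_i = -12/5 kN·m ≈ -2.400000 kN·m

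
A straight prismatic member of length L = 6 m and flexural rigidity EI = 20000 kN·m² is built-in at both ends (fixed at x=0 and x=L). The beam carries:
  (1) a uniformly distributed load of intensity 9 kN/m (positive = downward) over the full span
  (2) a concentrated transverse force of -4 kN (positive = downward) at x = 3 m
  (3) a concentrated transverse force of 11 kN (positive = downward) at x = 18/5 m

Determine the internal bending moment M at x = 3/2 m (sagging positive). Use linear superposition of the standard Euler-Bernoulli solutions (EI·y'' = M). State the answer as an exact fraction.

Load 1 — uniform load w=9 kN/m over full span:
  M_1 = wLx/2 - wL²/12 - wx²/2 = 9·6·(3/2)/2 - 9·6²/12 - 9·(3/2)²/2 = 27/8 kN·m
Load 2 — point force P=-4 kN at a=3 m (b=L-a=3):
  M_2 = Pb²(3a+b)x/L³ - Pab²/L²  [x≤a] = (-4)·3²·(3·3+3)·(3/2)/6³ - (-4)·3·3²/6² = 0 kN·m
Load 3 — point force P=11 kN at a=18/5 m (b=L-a=12/5):
  M_3 = Pb²(3a+b)x/L³ - Pab²/L²  [x≤a] = 11·(12/5)²·(3·(18/5)+(12/5))·(3/2)/6³ - 11·(18/5)·(12/5)²/6² = -66/125 kN·m
Superposition: M = Σ M_i = 2847/1000 kN·m ≈ 2.847000 kN·m

M(3/2) = 2847/1000 kN·m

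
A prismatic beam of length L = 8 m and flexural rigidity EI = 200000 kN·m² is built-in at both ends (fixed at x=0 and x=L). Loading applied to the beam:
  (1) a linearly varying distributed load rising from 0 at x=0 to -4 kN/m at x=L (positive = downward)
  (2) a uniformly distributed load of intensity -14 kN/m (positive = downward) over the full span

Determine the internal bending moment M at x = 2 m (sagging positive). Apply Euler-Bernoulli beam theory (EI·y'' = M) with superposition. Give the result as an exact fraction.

Load 1 — triangular load w₀=-4 kN/m (0→w₀ over full span):
  M_1 = 3w₀Lx/20 - w₀L²/30 - w₀x³/(6L) = 3·(-4)·8·2/20 - (-4)·8²/30 - (-4)·2³/(6·8) = -2/5 kN·m
Load 2 — uniform load w=-14 kN/m over full span:
  M_2 = wLx/2 - wL²/12 - wx²/2 = (-14)·8·2/2 - (-14)·8²/12 - (-14)·2²/2 = -28/3 kN·m
Superposition: M = Σ M_i = -146/15 kN·m ≈ -9.733333 kN·m

M(2) = -146/15 kN·m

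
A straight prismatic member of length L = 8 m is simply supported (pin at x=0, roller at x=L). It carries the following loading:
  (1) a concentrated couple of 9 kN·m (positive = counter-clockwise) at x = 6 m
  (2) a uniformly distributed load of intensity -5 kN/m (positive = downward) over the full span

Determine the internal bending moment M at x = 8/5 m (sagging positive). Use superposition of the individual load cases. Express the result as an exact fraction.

M(8/5) = -119/5 kN·m

Load 1 — applied couple M₀=9 kN·m at a=6 m (b=L-a=2):
  M_1 = M₀x/L  [x≤a] = 9·(8/5)/8 = 9/5 kN·m
Load 2 — uniform load w=-5 kN/m over full span:
  M_2 = wx(L-x)/2 = (-5)·(8/5)·(8-(8/5))/2 = -128/5 kN·m
Superposition: M = Σ M_i = -119/5 kN·m ≈ -23.800000 kN·m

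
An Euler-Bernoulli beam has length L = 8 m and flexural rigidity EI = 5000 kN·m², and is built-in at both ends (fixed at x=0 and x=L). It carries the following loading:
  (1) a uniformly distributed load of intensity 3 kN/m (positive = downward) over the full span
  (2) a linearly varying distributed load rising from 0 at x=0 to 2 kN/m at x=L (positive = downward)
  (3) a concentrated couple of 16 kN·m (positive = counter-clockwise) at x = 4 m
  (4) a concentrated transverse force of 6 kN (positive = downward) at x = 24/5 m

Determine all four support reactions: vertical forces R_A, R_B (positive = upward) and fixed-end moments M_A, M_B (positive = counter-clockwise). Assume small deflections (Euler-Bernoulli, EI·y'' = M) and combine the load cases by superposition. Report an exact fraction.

Load 1 — uniform load w=3 kN/m over full span:
  R_A = wL/2 = 3·8/2 = 12 kN
  M_A = wL²/12 = 3·8²/12 = 16 kN·m
  R_B = wL/2 = 3·8/2 = 12 kN
  M_B = -wL²/12 = -3·8²/12 = -16 kN·m
Load 2 — triangular load w₀=2 kN/m (0→w₀ over full span):
  R_A = 3w₀L/20 = 3·2·8/20 = 12/5 kN
  M_A = w₀L²/30 = 2·8²/30 = 64/15 kN·m
  R_B = 7w₀L/20 = 7·2·8/20 = 28/5 kN
  M_B = -w₀L²/20 = -2·8²/20 = -32/5 kN·m
Load 3 — applied couple M₀=16 kN·m at a=4 m (b=L-a=4):
  R_A = 6M₀ab/L³ = 6·16·4·4/8³ = 3 kN
  M_A = M₀b(2a-b)/L² = 16·4·(2·4-4)/8² = 4 kN·m
  R_B = -6M₀ab/L³ = -6·16·4·4/8³ = -3 kN
  M_B = M₀a(2b-a)/L² = 16·4·(2·4-4)/8² = 4 kN·m
Load 4 — point force P=6 kN at a=24/5 m (b=L-a=16/5):
  R_A = Pb²(3a+b)/L³ = 6·(16/5)²·(3·(24/5)+(16/5))/8³ = 264/125 kN
  M_A = Pab²/L² = 6·(24/5)·(16/5)²/8² = 576/125 kN·m
  R_B = Pa²(a+3b)/L³ = 6·(24/5)²·((24/5)+3·(16/5))/8³ = 486/125 kN
  M_B = -Pa²b/L² = -6·(24/5)²·(16/5)/8² = -864/125 kN·m
Superposition: R_A = 2439/125 kN, M_A = 10828/375 kN·m, R_B = 2311/125 kN, M_B = -3164/125 kN·m

R_A = 2439/125 kN, M_A = 10828/375 kN·m, R_B = 2311/125 kN, M_B = -3164/125 kN·m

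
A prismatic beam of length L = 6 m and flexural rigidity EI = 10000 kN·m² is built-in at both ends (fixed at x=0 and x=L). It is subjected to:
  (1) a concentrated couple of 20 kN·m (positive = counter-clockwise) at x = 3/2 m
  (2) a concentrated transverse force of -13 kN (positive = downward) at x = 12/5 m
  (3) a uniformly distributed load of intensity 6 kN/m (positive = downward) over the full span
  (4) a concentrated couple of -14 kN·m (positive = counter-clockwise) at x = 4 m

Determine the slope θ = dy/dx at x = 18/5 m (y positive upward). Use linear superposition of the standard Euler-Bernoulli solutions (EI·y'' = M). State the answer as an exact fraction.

θ(18/5) = -22401/31250000 rad

Load 1 — applied couple M₀=20 kN·m at a=3/2 m (b=L-a=9/2):
  θ_1 = (R_Ax²/2 - M_Ax - M₀(x-a))/EI  [x>a] with R_A=15/4, M_A=-15/4 = ((15/4)·(18/5)²/2 - (-15/4)·(18/5) - 20·((18/5)-(3/2)))/10000 = -21/50000 rad
Load 2 — point force P=-13 kN at a=12/5 m (b=L-a=18/5):
  θ_2 = Pa²(L-x)(2bL-(3b+a)(L-x))/(2L³EI)  [x>a] = (-13)·(12/5)²·(6-(18/5))·(2·(18/5)·6-(3·(18/5)+(12/5))·(6-(18/5)))/(2·6³·10000) = -936/1953125 rad
Load 3 — uniform load w=6 kN/m over full span:
  θ_3 = -wx(L-x)(L-2x)/(12EI) = -6·(18/5)·(6-(18/5))·(6-2·(18/5))/(12·10000) = 81/156250 rad
Load 4 — applied couple M₀=-14 kN·m at a=4 m (b=L-a=2):
  θ_4 = (R_Ax²/2 - M_Ax)/EI  [x≤a] with R_A=-28/9, M_A=-14/3 = ((-28/9)·(18/5)²/2 - (-14/3)·(18/5))/10000 = -21/62500 rad
Superposition: θ = Σ θ_i = -22401/31250000 rad ≈ -0.000717 rad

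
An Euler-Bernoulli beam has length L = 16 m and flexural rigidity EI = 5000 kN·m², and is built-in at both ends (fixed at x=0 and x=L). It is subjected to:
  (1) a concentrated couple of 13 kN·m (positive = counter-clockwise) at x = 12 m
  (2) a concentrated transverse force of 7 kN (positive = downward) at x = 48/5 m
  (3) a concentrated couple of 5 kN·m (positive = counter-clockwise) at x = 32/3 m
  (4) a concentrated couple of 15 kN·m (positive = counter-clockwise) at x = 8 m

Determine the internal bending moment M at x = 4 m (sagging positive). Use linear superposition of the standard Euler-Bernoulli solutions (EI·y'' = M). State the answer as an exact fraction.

M(4) = 2291/4000 kN·m

Load 1 — applied couple M₀=13 kN·m at a=12 m (b=L-a=4):
  M_1 = R_Ax - M_A  [x≤a] with R_A=117/128, M_A=65/16 = (117/128)·4 - (65/16) = -13/32 kN·m
Load 2 — point force P=7 kN at a=48/5 m (b=L-a=32/5):
  M_2 = Pb²(3a+b)x/L³ - Pab²/L²  [x≤a] = 7·(32/5)²·(3·(48/5)+(32/5))·4/16³ - 7·(48/5)·(32/5)²/16² = -112/125 kN·m
Load 3 — applied couple M₀=5 kN·m at a=32/3 m (b=L-a=16/3):
  M_3 = R_Ax - M_A  [x≤a] with R_A=5/12, M_A=5/3 = (5/12)·4 - (5/3) = 0 kN·m
Load 4 — applied couple M₀=15 kN·m at a=8 m (b=L-a=8):
  M_4 = R_Ax - M_A  [x≤a] with R_A=45/32, M_A=15/4 = (45/32)·4 - (15/4) = 15/8 kN·m
Superposition: M = Σ M_i = 2291/4000 kN·m ≈ 0.572750 kN·m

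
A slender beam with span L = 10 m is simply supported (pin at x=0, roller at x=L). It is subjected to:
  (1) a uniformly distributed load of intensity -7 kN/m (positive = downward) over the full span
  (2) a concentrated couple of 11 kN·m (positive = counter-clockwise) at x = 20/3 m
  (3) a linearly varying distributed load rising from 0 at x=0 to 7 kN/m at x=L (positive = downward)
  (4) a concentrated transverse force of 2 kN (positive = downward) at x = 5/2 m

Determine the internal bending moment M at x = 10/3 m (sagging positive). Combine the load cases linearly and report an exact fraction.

M(10/3) = -2933/81 kN·m

Load 1 — uniform load w=-7 kN/m over full span:
  M_1 = wx(L-x)/2 = (-7)·(10/3)·(10-(10/3))/2 = -700/9 kN·m
Load 2 — applied couple M₀=11 kN·m at a=20/3 m (b=L-a=10/3):
  M_2 = M₀x/L  [x≤a] = 11·(10/3)/10 = 11/3 kN·m
Load 3 — triangular load w₀=7 kN/m (0→w₀ over full span):
  M_3 = w₀Lx/6 - w₀x³/(6L) = 7·10·(10/3)/6 - 7·(10/3)³/(6·10) = 2800/81 kN·m
Load 4 — point force P=2 kN at a=5/2 m (b=L-a=15/2):
  M_4 = Pa(L-x)/L  [x>a] = 2·(5/2)·(10-(10/3))/10 = 10/3 kN·m
Superposition: M = Σ M_i = -2933/81 kN·m ≈ -36.209877 kN·m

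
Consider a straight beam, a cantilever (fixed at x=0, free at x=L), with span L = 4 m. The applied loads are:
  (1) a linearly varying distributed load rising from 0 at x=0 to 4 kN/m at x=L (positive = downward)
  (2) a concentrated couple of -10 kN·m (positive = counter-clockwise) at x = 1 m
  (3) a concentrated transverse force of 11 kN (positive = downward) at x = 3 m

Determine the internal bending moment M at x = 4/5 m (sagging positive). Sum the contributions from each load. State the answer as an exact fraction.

M(4/5) = -18457/375 kN·m

Load 1 — triangular load w₀=4 kN/m (0→w₀ over full span):
  M_1 = w₀Lx/2 - w₀L²/3 - w₀x³/(6L) = 4·4·(4/5)/2 - 4·4²/3 - 4·(4/5)³/(6·4) = -5632/375 kN·m
Load 2 — applied couple M₀=-10 kN·m at a=1 m (b=L-a=3):
  M_2 = M₀  [x≤a] = (-10) = -10 kN·m
Load 3 — point force P=11 kN at a=3 m (b=L-a=1):
  M_3 = -P(a-x)  [x≤a] = -11·(3-(4/5)) = -121/5 kN·m
Superposition: M = Σ M_i = -18457/375 kN·m ≈ -49.218667 kN·m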